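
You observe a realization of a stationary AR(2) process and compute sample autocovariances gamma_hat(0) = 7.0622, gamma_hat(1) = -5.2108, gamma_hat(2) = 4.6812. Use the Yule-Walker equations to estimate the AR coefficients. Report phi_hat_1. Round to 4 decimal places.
\hat\phi_{1} = -0.5460

The Yule-Walker equations for an AR(p) process read, in matrix form,
  Gamma_p phi = r_p,   with   (Gamma_p)_{ij} = gamma(|i - j|),
                       (r_p)_i = gamma(i),   i,j = 1..p.
Substitute the sample gammas (Toeplitz matrix and right-hand side of size 2):
  Gamma_p = [[7.0622, -5.2108], [-5.2108, 7.0622]]
  r_p     = [-5.2108, 4.6812]
Written out:
  7.0622 phi_1 - 5.2108 phi_2 = -5.2108
  -5.2108 phi_1 + 7.0622 phi_2 = 4.6812
Solve by Cramer's rule:
  det = gamma(0)^2 - gamma(1)^2 = (7.0622)^2 - (-5.2108)^2 = 49.87466884 - 27.15243664 = 22.7222322
  phi_hat_1 = [gamma(1) gamma(0) - gamma(1) gamma(2)] / det = [(-5.2108)(7.0622) - (-5.2108)(4.6812)] / 22.7222322 = -12.4069148 / 22.7222322 = -0.546
  phi_hat_2 = [gamma(0) gamma(2) - gamma(1)^2] / det = [(7.0622)(4.6812) - (-5.2108)^2] / 22.7222322 = 5.907134 / 22.7222322 = 0.26
So phi_hat = [-0.5460, 0.2600].
Therefore phi_hat_1 = -0.5460.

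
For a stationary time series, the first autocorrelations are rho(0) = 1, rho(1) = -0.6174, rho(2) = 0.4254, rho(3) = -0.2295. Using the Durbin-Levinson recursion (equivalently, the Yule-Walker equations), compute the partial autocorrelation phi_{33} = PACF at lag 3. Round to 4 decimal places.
\phi_{33} = 0.0950

The PACF at lag k is phi_{kk}, the last component of the solution
to the Yule-Walker system G_k phi = r_k where
  (G_k)_{ij} = rho(|i - j|), (r_k)_i = rho(i), i,j = 1..k.
Equivalently, Durbin-Levinson gives phi_{kk} iteratively:
  phi_{11} = rho(1)
  phi_{kk} = [rho(k) - sum_{j=1..k-1} phi_{k-1,j} rho(k-j)]
            / [1 - sum_{j=1..k-1} phi_{k-1,j} rho(j)],
  phi_{k,j} = phi_{k-1,j} - phi_{kk} phi_{k-1,k-j},  j = 1..k-1.
Step k = 1:
  phi_11 = rho(1) = -0.6174.
Step k = 2:
  phi_22 = [rho(2) - phi_11 rho(1)] / [1 - phi_11 rho(1)] = [0.4254 - (-0.6174)(-0.6174)] / [1 - (-0.6174)(-0.6174)]
         = 0.04421724 / 0.61881724 = 0.071454.
  Update: phi_21 = phi_11 - phi_22 phi_11 = -0.6174 - (0.071454)(-0.6174) = -0.573284.
Step k = 3:
  phi_33 = [rho(3) - phi_21 rho(2) - phi_22 rho(1)] / [1 - phi_21 rho(1) - phi_22 rho(2)]
    numerator   = -0.2295 - (-0.573284)(0.4254) - (0.071454)(-0.6174) = 0.058491
    denominator = 1 - (-0.573284)(-0.6174) - (0.071454)(0.4254) = 0.61565772
  phi_33 = 0.058491 / 0.61565772 = 0.095.
Therefore phi_{33} = 0.0950.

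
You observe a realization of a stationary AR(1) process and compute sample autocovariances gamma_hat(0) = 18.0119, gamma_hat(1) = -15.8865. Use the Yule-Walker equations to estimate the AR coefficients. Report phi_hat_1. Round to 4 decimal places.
\hat\phi_{1} = -0.8820

The Yule-Walker equations for an AR(p) process read, in matrix form,
  Gamma_p phi = r_p,   with   (Gamma_p)_{ij} = gamma(|i - j|),
                       (r_p)_i = gamma(i),   i,j = 1..p.
Substitute the sample gammas (Toeplitz matrix and right-hand side of size 1):
  Gamma_p = [[18.0119]]
  r_p     = [-15.8865]
With p = 1 this is the single equation gamma(0) phi_1 = gamma(1):
  phi_hat_1 = gamma(1) / gamma(0) = -15.8865 / 18.0119 = -0.8820.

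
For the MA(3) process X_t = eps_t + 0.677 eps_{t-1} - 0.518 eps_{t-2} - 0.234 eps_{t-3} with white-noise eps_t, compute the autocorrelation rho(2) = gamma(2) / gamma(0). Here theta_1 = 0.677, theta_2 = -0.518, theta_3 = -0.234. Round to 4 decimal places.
\rho(2) = -0.3797

For an MA(q) process with theta_0 = 1, the autocovariance is
  gamma(k) = sigma^2 * sum_{i=0..q-k} theta_i * theta_{i+k},
and rho(k) = gamma(k) / gamma(0). Sigma^2 cancels.
  numerator   = (1)*(-0.518) + (0.677)*(-0.234) = -0.676418.
  denominator = (1)^2 + (0.677)^2 + (-0.518)^2 + (-0.234)^2 = 1.781409.
  rho(2) = -0.676418 / 1.781409 = -0.3797.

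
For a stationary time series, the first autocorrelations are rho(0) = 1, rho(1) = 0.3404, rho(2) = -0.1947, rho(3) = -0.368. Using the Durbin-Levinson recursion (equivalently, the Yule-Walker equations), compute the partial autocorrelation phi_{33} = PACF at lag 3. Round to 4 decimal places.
\phi_{33} = -0.2050

The PACF at lag k is phi_{kk}, the last component of the solution
to the Yule-Walker system G_k phi = r_k where
  (G_k)_{ij} = rho(|i - j|), (r_k)_i = rho(i), i,j = 1..k.
Equivalently, Durbin-Levinson gives phi_{kk} iteratively:
  phi_{11} = rho(1)
  phi_{kk} = [rho(k) - sum_{j=1..k-1} phi_{k-1,j} rho(k-j)]
            / [1 - sum_{j=1..k-1} phi_{k-1,j} rho(j)],
  phi_{k,j} = phi_{k-1,j} - phi_{kk} phi_{k-1,k-j},  j = 1..k-1.
Step k = 1:
  phi_11 = rho(1) = 0.3404.
Step k = 2:
  phi_22 = [rho(2) - phi_11 rho(1)] / [1 - phi_11 rho(1)] = [-0.1947 - (0.3404)(0.3404)] / [1 - (0.3404)(0.3404)]
         = -0.31057216 / 0.88412784 = -0.351275.
  Update: phi_21 = phi_11 - phi_22 phi_11 = 0.3404 - (-0.351275)(0.3404) = 0.459974.
Step k = 3:
  phi_33 = [rho(3) - phi_21 rho(2) - phi_22 rho(1)] / [1 - phi_21 rho(1) - phi_22 rho(2)]
    numerator   = -0.368 - (0.459974)(-0.1947) - (-0.351275)(0.3404) = -0.15886898
    denominator = 1 - (0.459974)(0.3404) - (-0.351275)(-0.1947) = 0.77503155
  phi_33 = -0.15886898 / 0.77503155 = -0.205.
Therefore phi_{33} = -0.2050.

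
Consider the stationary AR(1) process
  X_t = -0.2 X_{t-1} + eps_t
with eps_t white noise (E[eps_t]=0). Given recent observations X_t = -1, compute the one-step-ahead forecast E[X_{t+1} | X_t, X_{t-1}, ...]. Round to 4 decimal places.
E[X_{t+1} \mid \mathcal F_t] = 0.2000

For an AR(p) model X_t = c + sum_i phi_i X_{t-i} + eps_t, the
one-step-ahead conditional mean is
  E[X_{t+1} | X_t, ...] = c + sum_i phi_i X_{t+1-i}.
Substitute known values:
  E[X_{t+1} | ...] = (-0.2) * (-1)
                   = 0.2000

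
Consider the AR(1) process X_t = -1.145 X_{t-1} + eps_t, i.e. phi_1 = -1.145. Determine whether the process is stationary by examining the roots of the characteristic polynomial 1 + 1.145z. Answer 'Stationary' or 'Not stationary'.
\text{Not stationary}

The AR(p) characteristic polynomial is P(z) = 1 + 1.145z.
Stationarity requires all roots to lie outside the unit circle, i.e. |z| > 1 for every root.
This is linear in z: 1 + (1.145) z = 0  =>  z = -1/(1.145) = -0.873362,  |z| = 0.873362.
Moduli of all roots: 0.8734.
All moduli strictly greater than 1? No.
Verdict: Not stationary.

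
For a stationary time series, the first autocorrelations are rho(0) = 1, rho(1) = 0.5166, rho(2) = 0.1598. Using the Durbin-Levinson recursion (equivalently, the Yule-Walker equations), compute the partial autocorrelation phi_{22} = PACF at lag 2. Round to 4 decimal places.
\phi_{22} = -0.1461

The PACF at lag k is phi_{kk}, the last component of the solution
to the Yule-Walker system G_k phi = r_k where
  (G_k)_{ij} = rho(|i - j|), (r_k)_i = rho(i), i,j = 1..k.
Equivalently, Durbin-Levinson gives phi_{kk} iteratively:
  phi_{11} = rho(1)
  phi_{kk} = [rho(k) - sum_{j=1..k-1} phi_{k-1,j} rho(k-j)]
            / [1 - sum_{j=1..k-1} phi_{k-1,j} rho(j)],
  phi_{k,j} = phi_{k-1,j} - phi_{kk} phi_{k-1,k-j},  j = 1..k-1.
Step k = 1:
  phi_11 = rho(1) = 0.5166.
Step k = 2:
  phi_22 = [rho(2) - phi_11 rho(1)] / [1 - phi_11 rho(1)] = [0.1598 - (0.5166)(0.5166)] / [1 - (0.5166)(0.5166)]
         = -0.10707556 / 0.73312444 = -0.1461.
Therefore phi_{22} = -0.1461.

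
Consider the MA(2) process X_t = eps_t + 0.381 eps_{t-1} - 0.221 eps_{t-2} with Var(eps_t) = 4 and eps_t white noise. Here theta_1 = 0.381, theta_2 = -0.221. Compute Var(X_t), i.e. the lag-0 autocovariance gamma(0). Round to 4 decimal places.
\gamma(0) = 4.7760

For an MA(q) process X_t = eps_t + sum_i theta_i eps_{t-i} with
Var(eps_t) = sigma^2, the variance is
  gamma(0) = sigma^2 * (1 + sum_i theta_i^2).
  sum_i theta_i^2 = (0.381)^2 + (-0.221)^2 = 0.145161 + 0.048841 = 0.194002.
  gamma(0) = 4 * (1 + 0.194002) = 4 * 1.194002 = 4.776008, which rounds to 4.7760.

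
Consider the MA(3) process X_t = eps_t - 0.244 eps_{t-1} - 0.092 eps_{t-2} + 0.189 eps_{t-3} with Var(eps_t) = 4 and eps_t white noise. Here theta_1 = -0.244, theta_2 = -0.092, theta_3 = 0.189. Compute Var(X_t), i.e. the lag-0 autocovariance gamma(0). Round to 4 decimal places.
\gamma(0) = 4.4149

For an MA(q) process X_t = eps_t + sum_i theta_i eps_{t-i} with
Var(eps_t) = sigma^2, the variance is
  gamma(0) = sigma^2 * (1 + sum_i theta_i^2).
  sum_i theta_i^2 = (-0.244)^2 + (-0.092)^2 + (0.189)^2 = 0.059536 + 0.008464 + 0.035721 = 0.103721.
  gamma(0) = 4 * (1 + 0.103721) = 4 * 1.103721 = 4.414884, which rounds to 4.4149.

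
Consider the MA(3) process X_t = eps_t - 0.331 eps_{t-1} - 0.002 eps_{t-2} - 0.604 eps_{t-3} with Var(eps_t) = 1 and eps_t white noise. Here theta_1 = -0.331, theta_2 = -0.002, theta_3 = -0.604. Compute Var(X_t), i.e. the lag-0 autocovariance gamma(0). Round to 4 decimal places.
\gamma(0) = 1.4744

For an MA(q) process X_t = eps_t + sum_i theta_i eps_{t-i} with
Var(eps_t) = sigma^2, the variance is
  gamma(0) = sigma^2 * (1 + sum_i theta_i^2).
  sum_i theta_i^2 = (-0.331)^2 + (-0.002)^2 + (-0.604)^2 = 0.109561 + 0.000004 + 0.364816 = 0.474381.
  gamma(0) = 1 * (1 + 0.474381) = 1 * 1.474381 = 1.474381, which rounds to 1.4744.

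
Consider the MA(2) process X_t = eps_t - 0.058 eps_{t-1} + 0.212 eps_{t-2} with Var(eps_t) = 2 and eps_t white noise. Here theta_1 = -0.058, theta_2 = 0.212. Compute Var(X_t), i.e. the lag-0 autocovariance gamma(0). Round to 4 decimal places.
\gamma(0) = 2.0966

For an MA(q) process X_t = eps_t + sum_i theta_i eps_{t-i} with
Var(eps_t) = sigma^2, the variance is
  gamma(0) = sigma^2 * (1 + sum_i theta_i^2).
  sum_i theta_i^2 = (-0.058)^2 + (0.212)^2 = 0.003364 + 0.044944 = 0.048308.
  gamma(0) = 2 * (1 + 0.048308) = 2 * 1.048308 = 2.096616, which rounds to 2.0966.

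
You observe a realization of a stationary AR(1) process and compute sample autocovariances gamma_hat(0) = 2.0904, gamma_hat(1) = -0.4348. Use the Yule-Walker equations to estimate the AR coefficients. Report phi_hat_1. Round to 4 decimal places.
\hat\phi_{1} = -0.2080

The Yule-Walker equations for an AR(p) process read, in matrix form,
  Gamma_p phi = r_p,   with   (Gamma_p)_{ij} = gamma(|i - j|),
                       (r_p)_i = gamma(i),   i,j = 1..p.
Substitute the sample gammas (Toeplitz matrix and right-hand side of size 1):
  Gamma_p = [[2.0904]]
  r_p     = [-0.4348]
With p = 1 this is the single equation gamma(0) phi_1 = gamma(1):
  phi_hat_1 = gamma(1) / gamma(0) = -0.4348 / 2.0904 = -0.2080.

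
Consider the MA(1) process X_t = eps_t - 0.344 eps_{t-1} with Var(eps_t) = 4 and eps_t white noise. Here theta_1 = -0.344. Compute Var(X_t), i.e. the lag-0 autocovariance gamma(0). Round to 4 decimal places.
\gamma(0) = 4.4733

For an MA(q) process X_t = eps_t + sum_i theta_i eps_{t-i} with
Var(eps_t) = sigma^2, the variance is
  gamma(0) = sigma^2 * (1 + sum_i theta_i^2).
  sum_i theta_i^2 = (-0.344)^2 = 0.118336.
  gamma(0) = 4 * (1 + 0.118336) = 4 * 1.118336 = 4.473344, which rounds to 4.4733.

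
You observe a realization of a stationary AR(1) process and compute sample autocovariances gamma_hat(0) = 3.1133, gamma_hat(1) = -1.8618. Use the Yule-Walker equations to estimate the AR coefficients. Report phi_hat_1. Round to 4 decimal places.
\hat\phi_{1} = -0.5980

The Yule-Walker equations for an AR(p) process read, in matrix form,
  Gamma_p phi = r_p,   with   (Gamma_p)_{ij} = gamma(|i - j|),
                       (r_p)_i = gamma(i),   i,j = 1..p.
Substitute the sample gammas (Toeplitz matrix and right-hand side of size 1):
  Gamma_p = [[3.1133]]
  r_p     = [-1.8618]
With p = 1 this is the single equation gamma(0) phi_1 = gamma(1):
  phi_hat_1 = gamma(1) / gamma(0) = -1.8618 / 3.1133 = -0.5980.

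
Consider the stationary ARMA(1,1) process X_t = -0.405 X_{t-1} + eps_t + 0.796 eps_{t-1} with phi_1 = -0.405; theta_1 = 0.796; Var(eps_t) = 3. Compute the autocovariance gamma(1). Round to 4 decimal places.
\gamma(1) = 0.9508

Multiply the model equation by X_{t-k} and take expectations. With theta_0 = psi_0 = 1 and psi_j the MA(infinity) weights, this gives
  gamma(k) - sum_i phi_i gamma(k-i) = c_k,
  c_k = sigma^2 * sum_{j=k..q} theta_j psi_{j-k}   (c_k = 0 for k > q),
using gamma(-m) = gamma(m).
psi-weights needed (psi_j = theta_j + sum_i phi_i psi_{j-i}):
  psi_1 = theta_1 + phi_1 = 0.796 + (-0.405) = 0.391
Right-hand sides:
  c_0 = sigma^2 (1 + theta_1 psi_1) = 3 * (1 + (0.796)(0.391)) = 3 * 1.311236 = 3.933708
  c_1 = sigma^2 theta_1 = 3 * (0.796) = 2.388
  c_2 = 0
Equations for k = 0 and k = 1 (AR order 1):
  gamma(0) = phi_1 gamma(1) + c_0
  gamma(1) = phi_1 gamma(0) + c_1
Substituting the second into the first: gamma(0) (1 - phi_1^2) = c_0 + phi_1 c_1, so
  gamma(0) = (c_0 + phi_1 c_1) / (1 - phi_1^2) = (3.933708 + (-0.405)(2.388)) / (1 - (-0.405)^2) = 2.966568 / 0.835975 = 3.548632.
  gamma(1) = phi_1 gamma(0) + c_1 = (-0.405)(3.548632) + (2.388) = 0.950804.
Therefore gamma(1) = 0.9508 (to 4 decimal places).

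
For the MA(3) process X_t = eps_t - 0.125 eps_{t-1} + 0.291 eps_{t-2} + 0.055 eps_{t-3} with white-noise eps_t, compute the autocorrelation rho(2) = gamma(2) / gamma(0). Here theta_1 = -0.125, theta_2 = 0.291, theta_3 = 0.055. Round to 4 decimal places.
\rho(2) = 0.2575

For an MA(q) process with theta_0 = 1, the autocovariance is
  gamma(k) = sigma^2 * sum_{i=0..q-k} theta_i * theta_{i+k},
and rho(k) = gamma(k) / gamma(0). Sigma^2 cancels.
  numerator   = (1)*(0.291) + (-0.125)*(0.055) = 0.284125.
  denominator = (1)^2 + (-0.125)^2 + (0.291)^2 + (0.055)^2 = 1.103331.
  rho(2) = 0.284125 / 1.103331 = 0.2575.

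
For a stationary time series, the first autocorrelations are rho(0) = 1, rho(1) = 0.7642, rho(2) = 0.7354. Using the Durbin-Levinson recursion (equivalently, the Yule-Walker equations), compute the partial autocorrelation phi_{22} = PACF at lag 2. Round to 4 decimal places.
\phi_{22} = 0.3639

The PACF at lag k is phi_{kk}, the last component of the solution
to the Yule-Walker system G_k phi = r_k where
  (G_k)_{ij} = rho(|i - j|), (r_k)_i = rho(i), i,j = 1..k.
Equivalently, Durbin-Levinson gives phi_{kk} iteratively:
  phi_{11} = rho(1)
  phi_{kk} = [rho(k) - sum_{j=1..k-1} phi_{k-1,j} rho(k-j)]
            / [1 - sum_{j=1..k-1} phi_{k-1,j} rho(j)],
  phi_{k,j} = phi_{k-1,j} - phi_{kk} phi_{k-1,k-j},  j = 1..k-1.
Step k = 1:
  phi_11 = rho(1) = 0.7642.
Step k = 2:
  phi_22 = [rho(2) - phi_11 rho(1)] / [1 - phi_11 rho(1)] = [0.7354 - (0.7642)(0.7642)] / [1 - (0.7642)(0.7642)]
         = 0.15139836 / 0.41599836 = 0.3639.
Therefore phi_{22} = 0.3639.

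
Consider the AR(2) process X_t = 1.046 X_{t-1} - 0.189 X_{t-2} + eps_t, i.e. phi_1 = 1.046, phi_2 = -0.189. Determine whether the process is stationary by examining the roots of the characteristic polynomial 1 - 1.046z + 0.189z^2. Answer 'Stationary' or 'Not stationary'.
\text{Stationary}

The AR(p) characteristic polynomial is P(z) = 1 - 1.046z + 0.189z^2.
Stationarity requires all roots to lie outside the unit circle, i.e. |z| > 1 for every root.
Set 1 + (-1.046) z + (0.189) z^2 = 0, i.e. a z^2 + b z + c = 0 with a = 0.189, b = -1.046, c = 1.
Discriminant D = b^2 - 4ac = (-1.046)^2 - 4*(0.189)*1 = 1.094116 - (0.756) = 0.338116.
D >= 0, so the roots are real: z = (-b +/- sqrt(D)) / (2a) = (1.046 +/- 0.581477) / (0.378).
  z_1 = (1.046 + 0.581477) / (0.378) = 4.3055,   |z_1| = 4.3055.
  z_2 = (1.046 - 0.581477) / (0.378) = 1.2289,   |z_2| = 1.2289.
Moduli of all roots: 4.3055, 1.2289.
All moduli strictly greater than 1? Yes.
Verdict: Stationary.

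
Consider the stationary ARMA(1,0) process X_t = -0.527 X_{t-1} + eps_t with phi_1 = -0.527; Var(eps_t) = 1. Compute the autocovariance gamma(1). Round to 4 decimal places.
\gamma(1) = -0.7296

Multiply the model equation by X_{t-k} and take expectations. With theta_0 = psi_0 = 1 and psi_j the MA(infinity) weights, this gives
  gamma(k) - sum_i phi_i gamma(k-i) = c_k,
  c_k = sigma^2 * sum_{j=k..q} theta_j psi_{j-k}   (c_k = 0 for k > q),
using gamma(-m) = gamma(m).
Pure AR (q = 0): c_0 = sigma^2 = 1, c_k = 0 for k >= 1.
Equations for k = 0 and k = 1 (AR order 1):
  gamma(0) = phi_1 gamma(1) + c_0
  gamma(1) = phi_1 gamma(0) + c_1
Substituting the second into the first: gamma(0) (1 - phi_1^2) = c_0 + phi_1 c_1, so
  gamma(0) = c_0 / (1 - phi_1^2) = 1 / (1 - (-0.527)^2) = 1 / 0.722271 = 1.384522.
  gamma(1) = phi_1 gamma(0) = (-0.527)(1.384522) = -0.729643.
Therefore gamma(1) = -0.7296 (to 4 decimal places).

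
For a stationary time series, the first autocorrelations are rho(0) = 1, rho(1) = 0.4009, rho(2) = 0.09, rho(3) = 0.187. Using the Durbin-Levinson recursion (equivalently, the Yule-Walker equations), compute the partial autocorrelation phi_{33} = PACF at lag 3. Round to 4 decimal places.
\phi_{33} = 0.2180

The PACF at lag k is phi_{kk}, the last component of the solution
to the Yule-Walker system G_k phi = r_k where
  (G_k)_{ij} = rho(|i - j|), (r_k)_i = rho(i), i,j = 1..k.
Equivalently, Durbin-Levinson gives phi_{kk} iteratively:
  phi_{11} = rho(1)
  phi_{kk} = [rho(k) - sum_{j=1..k-1} phi_{k-1,j} rho(k-j)]
            / [1 - sum_{j=1..k-1} phi_{k-1,j} rho(j)],
  phi_{k,j} = phi_{k-1,j} - phi_{kk} phi_{k-1,k-j},  j = 1..k-1.
Step k = 1:
  phi_11 = rho(1) = 0.4009.
Step k = 2:
  phi_22 = [rho(2) - phi_11 rho(1)] / [1 - phi_11 rho(1)] = [0.09 - (0.4009)(0.4009)] / [1 - (0.4009)(0.4009)]
         = -0.07072081 / 0.83927919 = -0.084264.
  Update: phi_21 = phi_11 - phi_22 phi_11 = 0.4009 - (-0.084264)(0.4009) = 0.434681.
Step k = 3:
  phi_33 = [rho(3) - phi_21 rho(2) - phi_22 rho(1)] / [1 - phi_21 rho(1) - phi_22 rho(2)]
    numerator   = 0.187 - (0.434681)(0.09) - (-0.084264)(0.4009) = 0.18166002
    denominator = 1 - (0.434681)(0.4009) - (-0.084264)(0.09) = 0.83331999
  phi_33 = 0.18166002 / 0.83331999 = 0.218.
Therefore phi_{33} = 0.2180.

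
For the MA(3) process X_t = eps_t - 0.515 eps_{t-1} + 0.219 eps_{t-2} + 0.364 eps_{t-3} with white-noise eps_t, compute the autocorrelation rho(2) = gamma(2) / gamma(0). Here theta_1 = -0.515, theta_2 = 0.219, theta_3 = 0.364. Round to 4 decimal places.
\rho(2) = 0.0218

For an MA(q) process with theta_0 = 1, the autocovariance is
  gamma(k) = sigma^2 * sum_{i=0..q-k} theta_i * theta_{i+k},
and rho(k) = gamma(k) / gamma(0). Sigma^2 cancels.
  numerator   = (1)*(0.219) + (-0.515)*(0.364) = 0.03154.
  denominator = (1)^2 + (-0.515)^2 + (0.219)^2 + (0.364)^2 = 1.445682.
  rho(2) = 0.03154 / 1.445682 = 0.0218.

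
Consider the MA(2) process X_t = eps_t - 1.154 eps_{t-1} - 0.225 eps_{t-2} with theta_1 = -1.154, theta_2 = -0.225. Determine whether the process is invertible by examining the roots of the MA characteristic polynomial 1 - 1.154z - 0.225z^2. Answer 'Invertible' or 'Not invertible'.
\text{Not invertible}

The MA(q) characteristic polynomial is P(z) = 1 - 1.154z - 0.225z^2.
Invertibility requires all roots to lie outside the unit circle, i.e. |z| > 1 for every root.
Set 1 + (-1.154) z + (-0.225) z^2 = 0, i.e. a z^2 + b z + c = 0 with a = -0.225, b = -1.154, c = 1.
Discriminant D = b^2 - 4ac = (-1.154)^2 - 4*(-0.225)*1 = 1.331716 - (-0.9) = 2.231716.
D >= 0, so the roots are real: z = (-b +/- sqrt(D)) / (2a) = (1.154 +/- 1.493893) / (-0.45).
  z_1 = (1.154 + 1.493893) / (-0.45) = -5.8842,   |z_1| = 5.8842.
  z_2 = (1.154 - 1.493893) / (-0.45) = 0.7553,   |z_2| = 0.7553.
Moduli of all roots: 5.8842, 0.7553.
All moduli strictly greater than 1? No.
Verdict: Not invertible.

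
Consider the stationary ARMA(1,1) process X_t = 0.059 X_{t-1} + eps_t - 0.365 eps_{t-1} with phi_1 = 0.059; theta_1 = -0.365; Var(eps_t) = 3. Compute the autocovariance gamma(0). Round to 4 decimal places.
\gamma(0) = 3.2819

Multiply the model equation by X_{t-k} and take expectations. With theta_0 = psi_0 = 1 and psi_j the MA(infinity) weights, this gives
  gamma(k) - sum_i phi_i gamma(k-i) = c_k,
  c_k = sigma^2 * sum_{j=k..q} theta_j psi_{j-k}   (c_k = 0 for k > q),
using gamma(-m) = gamma(m).
psi-weights needed (psi_j = theta_j + sum_i phi_i psi_{j-i}):
  psi_1 = theta_1 + phi_1 = -0.365 + (0.059) = -0.306
Right-hand sides:
  c_0 = sigma^2 (1 + theta_1 psi_1) = 3 * (1 + (-0.365)(-0.306)) = 3 * 1.11169 = 3.33507
  c_1 = sigma^2 theta_1 = 3 * (-0.365) = -1.095
  c_2 = 0
Equations for k = 0 and k = 1 (AR order 1):
  gamma(0) = phi_1 gamma(1) + c_0
  gamma(1) = phi_1 gamma(0) + c_1
Substituting the second into the first: gamma(0) (1 - phi_1^2) = c_0 + phi_1 c_1, so
  gamma(0) = (c_0 + phi_1 c_1) / (1 - phi_1^2) = (3.33507 + (0.059)(-1.095)) / (1 - (0.059)^2) = 3.270465 / 0.996519 = 3.281889.
Therefore gamma(0) = 3.2819 (to 4 decimal places).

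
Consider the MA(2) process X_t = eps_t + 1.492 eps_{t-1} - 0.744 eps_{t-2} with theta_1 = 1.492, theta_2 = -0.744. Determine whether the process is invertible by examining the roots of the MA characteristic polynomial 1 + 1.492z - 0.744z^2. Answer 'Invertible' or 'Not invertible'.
\text{Not invertible}

The MA(q) characteristic polynomial is P(z) = 1 + 1.492z - 0.744z^2.
Invertibility requires all roots to lie outside the unit circle, i.e. |z| > 1 for every root.
Set 1 + (1.492) z + (-0.744) z^2 = 0, i.e. a z^2 + b z + c = 0 with a = -0.744, b = 1.492, c = 1.
Discriminant D = b^2 - 4ac = (1.492)^2 - 4*(-0.744)*1 = 2.226064 - (-2.976) = 5.202064.
D >= 0, so the roots are real: z = (-b +/- sqrt(D)) / (2a) = (-1.492 +/- 2.280803) / (-1.488).
  z_1 = (-1.492 + 2.280803) / (-1.488) = -0.5301,   |z_1| = 0.5301.
  z_2 = (-1.492 - 2.280803) / (-1.488) = 2.5355,   |z_2| = 2.5355.
Moduli of all roots: 0.5301, 2.5355.
All moduli strictly greater than 1? No.
Verdict: Not invertible.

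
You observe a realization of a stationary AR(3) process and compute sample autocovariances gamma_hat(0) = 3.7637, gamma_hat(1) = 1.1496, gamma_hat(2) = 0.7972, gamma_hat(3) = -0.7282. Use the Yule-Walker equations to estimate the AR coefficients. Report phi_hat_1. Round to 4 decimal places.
\hat\phi_{1} = 0.3080

The Yule-Walker equations for an AR(p) process read, in matrix form,
  Gamma_p phi = r_p,   with   (Gamma_p)_{ij} = gamma(|i - j|),
                       (r_p)_i = gamma(i),   i,j = 1..p.
Substitute the sample gammas (Toeplitz matrix and right-hand side of size 3):
  Gamma_p = [[3.7637, 1.1496, 0.7972], [1.1496, 3.7637, 1.1496], [0.7972, 1.1496, 3.7637]]
  r_p     = [1.1496, 0.7972, -0.7282]
Written out (R1..R3):
  (R1) 3.7637 phi_1 + 1.1496 phi_2 + 0.7972 phi_3 = 1.1496
  (R2) 1.1496 phi_1 + 3.7637 phi_2 + 1.1496 phi_3 = 0.7972
  (R3) 0.7972 phi_1 + 1.1496 phi_2 + 3.7637 phi_3 = -0.7282
Gaussian elimination:
  R2 <- R2 - (1.1496/3.7637) R1 = R2 - (0.305444) R1:  3.412561 phi_2 + 0.9061 phi_3 = 0.446061
  R3 <- R3 - (0.7972/3.7637) R1 = R3 - (0.211813) R1:  0.9061 phi_2 + 3.594843 phi_3 = -0.9717
  R3 <- R3 - (0.9061/3.412561) R2 = R3 - (0.265519) R2:  3.354256 phi_3 = -1.090138
Back-substitution:
  phi_hat_3 = -1.090138 / 3.354256 = -0.325001
  phi_hat_2 = (0.446061 - (0.9061)(-0.325001)) / 3.412561 = 0.217006
  phi_hat_1 = (1.1496 - (1.1496)(0.217006) - (0.7972)(-0.325001)) / 3.7637 = 0.308
So phi_hat = [0.3080, 0.2170, -0.3250].
Therefore phi_hat_1 = 0.3080.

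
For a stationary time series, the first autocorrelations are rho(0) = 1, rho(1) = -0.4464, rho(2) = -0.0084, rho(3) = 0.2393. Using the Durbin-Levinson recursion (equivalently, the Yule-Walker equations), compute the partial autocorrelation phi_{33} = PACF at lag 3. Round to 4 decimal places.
\phi_{33} = 0.1591

The PACF at lag k is phi_{kk}, the last component of the solution
to the Yule-Walker system G_k phi = r_k where
  (G_k)_{ij} = rho(|i - j|), (r_k)_i = rho(i), i,j = 1..k.
Equivalently, Durbin-Levinson gives phi_{kk} iteratively:
  phi_{11} = rho(1)
  phi_{kk} = [rho(k) - sum_{j=1..k-1} phi_{k-1,j} rho(k-j)]
            / [1 - sum_{j=1..k-1} phi_{k-1,j} rho(j)],
  phi_{k,j} = phi_{k-1,j} - phi_{kk} phi_{k-1,k-j},  j = 1..k-1.
Step k = 1:
  phi_11 = rho(1) = -0.4464.
Step k = 2:
  phi_22 = [rho(2) - phi_11 rho(1)] / [1 - phi_11 rho(1)] = [-0.0084 - (-0.4464)(-0.4464)] / [1 - (-0.4464)(-0.4464)]
         = -0.20767296 / 0.80072704 = -0.259355.
  Update: phi_21 = phi_11 - phi_22 phi_11 = -0.4464 - (-0.259355)(-0.4464) = -0.562176.
Step k = 3:
  phi_33 = [rho(3) - phi_21 rho(2) - phi_22 rho(1)] / [1 - phi_21 rho(1) - phi_22 rho(2)]
    numerator   = 0.2393 - (-0.562176)(-0.0084) - (-0.259355)(-0.4464) = 0.11880142
    denominator = 1 - (-0.562176)(-0.4464) - (-0.259355)(-0.0084) = 0.74686592
  phi_33 = 0.11880142 / 0.74686592 = 0.1591.
Therefore phi_{33} = 0.1591.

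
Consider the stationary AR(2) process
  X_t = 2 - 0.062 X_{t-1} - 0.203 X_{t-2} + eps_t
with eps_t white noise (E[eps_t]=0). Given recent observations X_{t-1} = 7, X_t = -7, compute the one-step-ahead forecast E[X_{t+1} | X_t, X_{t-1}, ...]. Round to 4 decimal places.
E[X_{t+1} \mid \mathcal F_t] = 1.0130

For an AR(p) model X_t = c + sum_i phi_i X_{t-i} + eps_t, the
one-step-ahead conditional mean is
  E[X_{t+1} | X_t, ...] = c + sum_i phi_i X_{t+1-i}.
Substitute known values:
  E[X_{t+1} | ...] = 2 + (-0.062) * (-7) + (-0.203) * (7)
                   = 1.0130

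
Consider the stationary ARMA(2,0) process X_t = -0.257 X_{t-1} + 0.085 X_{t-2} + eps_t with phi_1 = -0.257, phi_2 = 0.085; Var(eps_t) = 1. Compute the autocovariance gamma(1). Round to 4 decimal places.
\gamma(1) = -0.3071

Multiply the model equation by X_{t-k} and take expectations. With theta_0 = psi_0 = 1 and psi_j the MA(infinity) weights, this gives
  gamma(k) - sum_i phi_i gamma(k-i) = c_k,
  c_k = sigma^2 * sum_{j=k..q} theta_j psi_{j-k}   (c_k = 0 for k > q),
using gamma(-m) = gamma(m).
Pure AR (q = 0): c_0 = sigma^2 = 1, c_k = 0 for k >= 1.
Equations for k = 0, 1, 2 (AR order 2, c_2 = 0):
  (E0) gamma(0) = phi_1 gamma(1) + phi_2 gamma(2) + c_0
  (E1) gamma(1) = phi_1 gamma(0) + phi_2 gamma(1) + c_1
  (E2) gamma(2) = phi_1 gamma(1) + phi_2 gamma(0)
From (E1): gamma(1) = A gamma(0) + B with
  A = phi_1 / (1 - phi_2) = -0.257 / 0.915 = -0.280874,   B = c_1 / (1 - phi_2) = 0 / 0.915 = 0.
Insert (E2) into (E0): gamma(0) (1 - phi_2^2) = phi_1 (1 + phi_2) gamma(1) + c_0.
  phi_1 (1 + phi_2) = (-0.257)(1.085) = -0.278845,   1 - phi_2^2 = 0.992775.
Replace gamma(1) by A gamma(0) + B and collect gamma(0):
  gamma(0) [0.992775 - (-0.278845)(-0.280874)] = c_0 = 1
  gamma(0) * 0.914455 = 1
  gamma(0) = 1 / 0.914455 = 1.093548.
  gamma(1) = A gamma(0) = (-0.280874)(1.093548) = -0.30715.
Therefore gamma(1) = -0.3071 (to 4 decimal places).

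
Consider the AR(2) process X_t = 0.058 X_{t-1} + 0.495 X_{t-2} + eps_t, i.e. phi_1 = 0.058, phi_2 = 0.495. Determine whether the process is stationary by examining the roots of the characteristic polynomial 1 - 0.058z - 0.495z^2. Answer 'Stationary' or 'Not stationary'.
\text{Stationary}

The AR(p) characteristic polynomial is P(z) = 1 - 0.058z - 0.495z^2.
Stationarity requires all roots to lie outside the unit circle, i.e. |z| > 1 for every root.
Set 1 + (-0.058) z + (-0.495) z^2 = 0, i.e. a z^2 + b z + c = 0 with a = -0.495, b = -0.058, c = 1.
Discriminant D = b^2 - 4ac = (-0.058)^2 - 4*(-0.495)*1 = 0.003364 - (-1.98) = 1.983364.
D >= 0, so the roots are real: z = (-b +/- sqrt(D)) / (2a) = (0.058 +/- 1.40832) / (-0.99).
  z_1 = (0.058 + 1.40832) / (-0.99) = -1.4811,   |z_1| = 1.4811.
  z_2 = (0.058 - 1.40832) / (-0.99) = 1.364,   |z_2| = 1.364.
Moduli of all roots: 1.4811, 1.3640.
All moduli strictly greater than 1? Yes.
Verdict: Stationary.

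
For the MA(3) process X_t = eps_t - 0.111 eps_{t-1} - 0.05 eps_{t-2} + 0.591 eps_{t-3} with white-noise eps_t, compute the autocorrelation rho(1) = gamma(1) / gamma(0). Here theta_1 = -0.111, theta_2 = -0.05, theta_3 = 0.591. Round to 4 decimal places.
\rho(1) = -0.0990

For an MA(q) process with theta_0 = 1, the autocovariance is
  gamma(k) = sigma^2 * sum_{i=0..q-k} theta_i * theta_{i+k},
and rho(k) = gamma(k) / gamma(0). Sigma^2 cancels.
  numerator   = (1)*(-0.111) + (-0.111)*(-0.05) + (-0.05)*(0.591) = -0.135.
  denominator = (1)^2 + (-0.111)^2 + (-0.05)^2 + (0.591)^2 = 1.364102.
  rho(1) = -0.135 / 1.364102 = -0.0990.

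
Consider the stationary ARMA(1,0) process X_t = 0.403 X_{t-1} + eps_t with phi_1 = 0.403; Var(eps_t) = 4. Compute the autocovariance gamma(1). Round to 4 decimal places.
\gamma(1) = 1.9246

Multiply the model equation by X_{t-k} and take expectations. With theta_0 = psi_0 = 1 and psi_j the MA(infinity) weights, this gives
  gamma(k) - sum_i phi_i gamma(k-i) = c_k,
  c_k = sigma^2 * sum_{j=k..q} theta_j psi_{j-k}   (c_k = 0 for k > q),
using gamma(-m) = gamma(m).
Pure AR (q = 0): c_0 = sigma^2 = 4, c_k = 0 for k >= 1.
Equations for k = 0 and k = 1 (AR order 1):
  gamma(0) = phi_1 gamma(1) + c_0
  gamma(1) = phi_1 gamma(0) + c_1
Substituting the second into the first: gamma(0) (1 - phi_1^2) = c_0 + phi_1 c_1, so
  gamma(0) = c_0 / (1 - phi_1^2) = 4 / (1 - (0.403)^2) = 4 / 0.837591 = 4.775601.
  gamma(1) = phi_1 gamma(0) = (0.403)(4.775601) = 1.924567.
Therefore gamma(1) = 1.9246 (to 4 decimal places).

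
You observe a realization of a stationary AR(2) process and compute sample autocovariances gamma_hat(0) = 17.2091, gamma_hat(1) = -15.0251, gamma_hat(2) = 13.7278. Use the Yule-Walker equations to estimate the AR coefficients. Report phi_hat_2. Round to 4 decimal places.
\hat\phi_{2} = 0.1490

The Yule-Walker equations for an AR(p) process read, in matrix form,
  Gamma_p phi = r_p,   with   (Gamma_p)_{ij} = gamma(|i - j|),
                       (r_p)_i = gamma(i),   i,j = 1..p.
Substitute the sample gammas (Toeplitz matrix and right-hand side of size 2):
  Gamma_p = [[17.2091, -15.0251], [-15.0251, 17.2091]]
  r_p     = [-15.0251, 13.7278]
Written out:
  17.2091 phi_1 - 15.0251 phi_2 = -15.0251
  -15.0251 phi_1 + 17.2091 phi_2 = 13.7278
Solve by Cramer's rule:
  det = gamma(0)^2 - gamma(1)^2 = (17.2091)^2 - (-15.0251)^2 = 296.15312281 - 225.75363001 = 70.3994928
  phi_hat_1 = [gamma(1) gamma(0) - gamma(1) gamma(2)] / det = [(-15.0251)(17.2091) - (-15.0251)(13.7278)] / 70.3994928 = -52.30688063 / 70.3994928 = -0.743
  phi_hat_2 = [gamma(0) gamma(2) - gamma(1)^2] / det = [(17.2091)(13.7278) - (-15.0251)^2] / 70.3994928 = 10.48945297 / 70.3994928 = 0.149
So phi_hat = [-0.7430, 0.1490].
Therefore phi_hat_2 = 0.1490.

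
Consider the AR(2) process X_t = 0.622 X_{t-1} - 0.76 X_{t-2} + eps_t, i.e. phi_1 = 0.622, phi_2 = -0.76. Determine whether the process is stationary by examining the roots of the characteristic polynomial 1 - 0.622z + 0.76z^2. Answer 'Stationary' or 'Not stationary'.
\text{Stationary}

The AR(p) characteristic polynomial is P(z) = 1 - 0.622z + 0.76z^2.
Stationarity requires all roots to lie outside the unit circle, i.e. |z| > 1 for every root.
Set 1 + (-0.622) z + (0.76) z^2 = 0, i.e. a z^2 + b z + c = 0 with a = 0.76, b = -0.622, c = 1.
Discriminant D = b^2 - 4ac = (-0.622)^2 - 4*(0.76)*1 = 0.386884 - (3.04) = -2.653116.
D < 0, so the roots are the complex-conjugate pair z = (-b +/- i sqrt(-D)) / (2a) = 0.4092 +/- 1.0716i.
For a conjugate pair |z|^2 = z * conj(z) = (product of roots) = c/a = 1/(0.76) = 1.315789, so |z| = sqrt(1.315789) = 1.1471 for both roots.
Moduli of all roots: 1.1471, 1.1471.
All moduli strictly greater than 1? Yes.
Verdict: Stationary.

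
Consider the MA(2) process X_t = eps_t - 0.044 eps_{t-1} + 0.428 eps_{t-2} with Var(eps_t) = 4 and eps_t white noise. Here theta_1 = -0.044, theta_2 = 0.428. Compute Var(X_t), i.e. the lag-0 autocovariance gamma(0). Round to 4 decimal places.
\gamma(0) = 4.7405

For an MA(q) process X_t = eps_t + sum_i theta_i eps_{t-i} with
Var(eps_t) = sigma^2, the variance is
  gamma(0) = sigma^2 * (1 + sum_i theta_i^2).
  sum_i theta_i^2 = (-0.044)^2 + (0.428)^2 = 0.001936 + 0.183184 = 0.18512.
  gamma(0) = 4 * (1 + 0.18512) = 4 * 1.18512 = 4.74048, which rounds to 4.7405.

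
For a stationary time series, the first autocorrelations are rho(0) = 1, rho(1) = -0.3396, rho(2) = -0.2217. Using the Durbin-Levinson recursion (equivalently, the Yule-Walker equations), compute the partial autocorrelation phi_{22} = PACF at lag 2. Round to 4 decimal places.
\phi_{22} = -0.3810

The PACF at lag k is phi_{kk}, the last component of the solution
to the Yule-Walker system G_k phi = r_k where
  (G_k)_{ij} = rho(|i - j|), (r_k)_i = rho(i), i,j = 1..k.
Equivalently, Durbin-Levinson gives phi_{kk} iteratively:
  phi_{11} = rho(1)
  phi_{kk} = [rho(k) - sum_{j=1..k-1} phi_{k-1,j} rho(k-j)]
            / [1 - sum_{j=1..k-1} phi_{k-1,j} rho(j)],
  phi_{k,j} = phi_{k-1,j} - phi_{kk} phi_{k-1,k-j},  j = 1..k-1.
Step k = 1:
  phi_11 = rho(1) = -0.3396.
Step k = 2:
  phi_22 = [rho(2) - phi_11 rho(1)] / [1 - phi_11 rho(1)] = [-0.2217 - (-0.3396)(-0.3396)] / [1 - (-0.3396)(-0.3396)]
         = -0.33702816 / 0.88467184 = -0.381.
Therefore phi_{22} = -0.3810.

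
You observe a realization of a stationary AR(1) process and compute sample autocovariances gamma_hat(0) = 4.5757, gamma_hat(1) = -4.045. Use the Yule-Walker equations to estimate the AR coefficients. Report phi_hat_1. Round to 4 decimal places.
\hat\phi_{1} = -0.8840

The Yule-Walker equations for an AR(p) process read, in matrix form,
  Gamma_p phi = r_p,   with   (Gamma_p)_{ij} = gamma(|i - j|),
                       (r_p)_i = gamma(i),   i,j = 1..p.
Substitute the sample gammas (Toeplitz matrix and right-hand side of size 1):
  Gamma_p = [[4.5757]]
  r_p     = [-4.045]
With p = 1 this is the single equation gamma(0) phi_1 = gamma(1):
  phi_hat_1 = gamma(1) / gamma(0) = -4.045 / 4.5757 = -0.8840.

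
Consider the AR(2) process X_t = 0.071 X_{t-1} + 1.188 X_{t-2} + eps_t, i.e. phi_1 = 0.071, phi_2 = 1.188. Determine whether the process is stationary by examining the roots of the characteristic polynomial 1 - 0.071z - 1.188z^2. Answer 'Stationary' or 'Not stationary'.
\text{Not stationary}

The AR(p) characteristic polynomial is P(z) = 1 - 0.071z - 1.188z^2.
Stationarity requires all roots to lie outside the unit circle, i.e. |z| > 1 for every root.
Set 1 + (-0.071) z + (-1.188) z^2 = 0, i.e. a z^2 + b z + c = 0 with a = -1.188, b = -0.071, c = 1.
Discriminant D = b^2 - 4ac = (-0.071)^2 - 4*(-1.188)*1 = 0.005041 - (-4.752) = 4.757041.
D >= 0, so the roots are real: z = (-b +/- sqrt(D)) / (2a) = (0.071 +/- 2.181064) / (-2.376).
  z_1 = (0.071 + 2.181064) / (-2.376) = -0.9478,   |z_1| = 0.9478.
  z_2 = (0.071 - 2.181064) / (-2.376) = 0.8881,   |z_2| = 0.8881.
Moduli of all roots: 0.9478, 0.8881.
All moduli strictly greater than 1? No.
Verdict: Not stationary.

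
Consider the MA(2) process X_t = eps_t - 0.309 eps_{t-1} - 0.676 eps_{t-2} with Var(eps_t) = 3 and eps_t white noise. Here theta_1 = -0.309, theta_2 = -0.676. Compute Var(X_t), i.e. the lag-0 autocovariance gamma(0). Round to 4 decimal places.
\gamma(0) = 4.6574

For an MA(q) process X_t = eps_t + sum_i theta_i eps_{t-i} with
Var(eps_t) = sigma^2, the variance is
  gamma(0) = sigma^2 * (1 + sum_i theta_i^2).
  sum_i theta_i^2 = (-0.309)^2 + (-0.676)^2 = 0.095481 + 0.456976 = 0.552457.
  gamma(0) = 3 * (1 + 0.552457) = 3 * 1.552457 = 4.657371, which rounds to 4.6574.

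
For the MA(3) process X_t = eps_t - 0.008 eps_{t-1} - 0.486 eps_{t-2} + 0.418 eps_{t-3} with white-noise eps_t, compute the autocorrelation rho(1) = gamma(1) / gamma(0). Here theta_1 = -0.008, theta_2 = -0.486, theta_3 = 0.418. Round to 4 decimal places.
\rho(1) = -0.1469

For an MA(q) process with theta_0 = 1, the autocovariance is
  gamma(k) = sigma^2 * sum_{i=0..q-k} theta_i * theta_{i+k},
and rho(k) = gamma(k) / gamma(0). Sigma^2 cancels.
  numerator   = (1)*(-0.008) + (-0.008)*(-0.486) + (-0.486)*(0.418) = -0.20726.
  denominator = (1)^2 + (-0.008)^2 + (-0.486)^2 + (0.418)^2 = 1.410984.
  rho(1) = -0.20726 / 1.410984 = -0.1469.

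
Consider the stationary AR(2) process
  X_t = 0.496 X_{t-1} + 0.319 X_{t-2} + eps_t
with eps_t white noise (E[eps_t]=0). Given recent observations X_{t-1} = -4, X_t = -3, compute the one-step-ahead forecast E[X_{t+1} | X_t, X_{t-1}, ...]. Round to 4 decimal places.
E[X_{t+1} \mid \mathcal F_t] = -2.7640

For an AR(p) model X_t = c + sum_i phi_i X_{t-i} + eps_t, the
one-step-ahead conditional mean is
  E[X_{t+1} | X_t, ...] = c + sum_i phi_i X_{t+1-i}.
Substitute known values:
  E[X_{t+1} | ...] = (0.496) * (-3) + (0.319) * (-4)
                   = -2.7640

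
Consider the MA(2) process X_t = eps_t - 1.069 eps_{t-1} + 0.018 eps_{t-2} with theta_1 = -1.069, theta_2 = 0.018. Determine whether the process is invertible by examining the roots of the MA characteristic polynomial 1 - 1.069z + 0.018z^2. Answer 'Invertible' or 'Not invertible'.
\text{Not invertible}

The MA(q) characteristic polynomial is P(z) = 1 - 1.069z + 0.018z^2.
Invertibility requires all roots to lie outside the unit circle, i.e. |z| > 1 for every root.
Set 1 + (-1.069) z + (0.018) z^2 = 0, i.e. a z^2 + b z + c = 0 with a = 0.018, b = -1.069, c = 1.
Discriminant D = b^2 - 4ac = (-1.069)^2 - 4*(0.018)*1 = 1.142761 - (0.072) = 1.070761.
D >= 0, so the roots are real: z = (-b +/- sqrt(D)) / (2a) = (1.069 +/- 1.034776) / (0.036).
  z_1 = (1.069 + 1.034776) / (0.036) = 58.4382,   |z_1| = 58.4382.
  z_2 = (1.069 - 1.034776) / (0.036) = 0.9507,   |z_2| = 0.9507.
Moduli of all roots: 58.4382, 0.9507.
All moduli strictly greater than 1? No.
Verdict: Not invertible.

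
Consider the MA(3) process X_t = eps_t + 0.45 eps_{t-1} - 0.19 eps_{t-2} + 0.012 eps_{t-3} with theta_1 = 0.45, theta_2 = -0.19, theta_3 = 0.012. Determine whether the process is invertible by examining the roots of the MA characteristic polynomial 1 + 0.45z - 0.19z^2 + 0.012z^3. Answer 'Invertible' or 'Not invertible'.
\text{Invertible}

The MA(q) characteristic polynomial is P(z) = 1 + 0.45z - 0.19z^2 + 0.012z^3.
Invertibility requires all roots to lie outside the unit circle, i.e. |z| > 1 for every root.
Degree 3: look for a simple real root z0 first, then factor out (1 - z/z0) and solve the remaining quadratic.
Testing z0 = 5: P(5) = 1 + (0.45)(5) + (-0.19)(5)^2 + (0.012)(5)^3
  = 1 + (2.25) + (-4.75) + (1.5) = 0.  So z_0 = 5 is a root, |z_0| = 5.
Divide out the factor (1 - 0.2 z) = (1 - z/z0) (since 1/z0 = 0.2):
  P(z) = (1 - 0.2 z)(1 + (0.65) z + (-0.06) z^2)
  [check: z-coef 0.65 - (0.2) = 0.45; z^2-coef -0.06 - (0.2)(0.65) = -0.19; z^3-coef -(0.2)(-0.06) = 0.012.]
Remaining roots from the quadratic factor 1 + (0.65) z + (-0.06) z^2:
  Set 1 + (0.65) z + (-0.06) z^2 = 0, i.e. a z^2 + b z + c = 0 with a = -0.06, b = 0.65, c = 1.
  Discriminant D = b^2 - 4ac = (0.65)^2 - 4*(-0.06)*1 = 0.4225 - (-0.24) = 0.6625.
  D >= 0, so the roots are real: z = (-b +/- sqrt(D)) / (2a) = (-0.65 +/- 0.813941) / (-0.12).
    z_1 = (-0.65 + 0.813941) / (-0.12) = -1.3662,   |z_1| = 1.3662.
    z_2 = (-0.65 - 0.813941) / (-0.12) = 12.1995,   |z_2| = 12.1995.
Moduli of all roots: 5.0000, 1.3662, 12.1995.
All moduli strictly greater than 1? Yes.
Verdict: Invertible.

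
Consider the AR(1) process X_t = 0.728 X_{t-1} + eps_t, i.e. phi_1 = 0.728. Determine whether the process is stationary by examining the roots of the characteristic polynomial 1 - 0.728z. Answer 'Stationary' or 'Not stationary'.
\text{Stationary}

The AR(p) characteristic polynomial is P(z) = 1 - 0.728z.
Stationarity requires all roots to lie outside the unit circle, i.e. |z| > 1 for every root.
This is linear in z: 1 + (-0.728) z = 0  =>  z = -1/(-0.728) = 1.373626,  |z| = 1.373626.
Moduli of all roots: 1.3736.
All moduli strictly greater than 1? Yes.
Verdict: Stationary.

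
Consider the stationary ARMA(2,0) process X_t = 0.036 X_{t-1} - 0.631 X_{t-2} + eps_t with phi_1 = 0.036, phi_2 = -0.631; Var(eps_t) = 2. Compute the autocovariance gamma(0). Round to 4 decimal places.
\gamma(0) = 3.3248

Multiply the model equation by X_{t-k} and take expectations. With theta_0 = psi_0 = 1 and psi_j the MA(infinity) weights, this gives
  gamma(k) - sum_i phi_i gamma(k-i) = c_k,
  c_k = sigma^2 * sum_{j=k..q} theta_j psi_{j-k}   (c_k = 0 for k > q),
using gamma(-m) = gamma(m).
Pure AR (q = 0): c_0 = sigma^2 = 2, c_k = 0 for k >= 1.
Equations for k = 0, 1, 2 (AR order 2, c_2 = 0):
  (E0) gamma(0) = phi_1 gamma(1) + phi_2 gamma(2) + c_0
  (E1) gamma(1) = phi_1 gamma(0) + phi_2 gamma(1) + c_1
  (E2) gamma(2) = phi_1 gamma(1) + phi_2 gamma(0)
From (E1): gamma(1) = A gamma(0) + B with
  A = phi_1 / (1 - phi_2) = 0.036 / 1.631 = 0.022072,   B = c_1 / (1 - phi_2) = 0 / 1.631 = 0.
Insert (E2) into (E0): gamma(0) (1 - phi_2^2) = phi_1 (1 + phi_2) gamma(1) + c_0.
  phi_1 (1 + phi_2) = (0.036)(0.369) = 0.013284,   1 - phi_2^2 = 0.601839.
Replace gamma(1) by A gamma(0) + B and collect gamma(0):
  gamma(0) [0.601839 - (0.013284)(0.022072)] = c_0 = 2
  gamma(0) * 0.601546 = 2
  gamma(0) = 2 / 0.601546 = 3.324768.
Therefore gamma(0) = 3.3248 (to 4 decimal places).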